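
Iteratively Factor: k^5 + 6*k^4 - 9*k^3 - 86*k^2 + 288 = (k - 3)*(k^4 + 9*k^3 + 18*k^2 - 32*k - 96) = (k - 3)*(k - 2)*(k^3 + 11*k^2 + 40*k + 48) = (k - 3)*(k - 2)*(k + 4)*(k^2 + 7*k + 12) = (k - 3)*(k - 2)*(k + 3)*(k + 4)*(k + 4)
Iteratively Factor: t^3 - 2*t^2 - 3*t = (t)*(t^2 - 2*t - 3) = t*(t - 3)*(t + 1)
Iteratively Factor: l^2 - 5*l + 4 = (l - 4)*(l - 1)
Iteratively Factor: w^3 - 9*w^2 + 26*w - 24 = (w - 2)*(w^2 - 7*w + 12) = (w - 4)*(w - 2)*(w - 3)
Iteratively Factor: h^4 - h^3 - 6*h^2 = (h + 2)*(h^3 - 3*h^2) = h*(h + 2)*(h^2 - 3*h) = h^2*(h + 2)*(h - 3)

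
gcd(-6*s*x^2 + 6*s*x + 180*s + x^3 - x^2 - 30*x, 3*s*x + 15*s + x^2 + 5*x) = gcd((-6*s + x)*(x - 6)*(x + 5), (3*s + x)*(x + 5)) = x + 5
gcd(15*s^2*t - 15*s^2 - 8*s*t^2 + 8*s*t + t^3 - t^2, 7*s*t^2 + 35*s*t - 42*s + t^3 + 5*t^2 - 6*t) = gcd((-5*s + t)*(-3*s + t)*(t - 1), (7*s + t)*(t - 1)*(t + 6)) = t - 1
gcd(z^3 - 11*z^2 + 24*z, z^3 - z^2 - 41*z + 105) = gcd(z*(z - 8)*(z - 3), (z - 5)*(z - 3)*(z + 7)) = z - 3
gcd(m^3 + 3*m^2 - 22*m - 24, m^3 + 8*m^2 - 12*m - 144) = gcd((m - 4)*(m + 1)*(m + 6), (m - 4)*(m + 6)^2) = m^2 + 2*m - 24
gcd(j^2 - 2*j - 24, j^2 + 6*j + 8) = j + 4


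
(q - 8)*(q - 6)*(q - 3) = q^3 - 17*q^2 + 90*q - 144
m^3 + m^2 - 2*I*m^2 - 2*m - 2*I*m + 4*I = (m - 1)*(m + 2)*(m - 2*I)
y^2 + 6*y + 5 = (y + 1)*(y + 5)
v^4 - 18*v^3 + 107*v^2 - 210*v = v*(v - 7)*(v - 6)*(v - 5)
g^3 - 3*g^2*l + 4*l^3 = (g - 2*l)^2*(g + l)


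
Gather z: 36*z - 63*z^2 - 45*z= -63*z^2 - 9*z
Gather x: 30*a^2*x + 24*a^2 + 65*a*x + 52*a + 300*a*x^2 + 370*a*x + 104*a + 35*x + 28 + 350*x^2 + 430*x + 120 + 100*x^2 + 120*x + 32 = 24*a^2 + 156*a + x^2*(300*a + 450) + x*(30*a^2 + 435*a + 585) + 180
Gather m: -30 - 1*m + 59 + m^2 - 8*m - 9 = m^2 - 9*m + 20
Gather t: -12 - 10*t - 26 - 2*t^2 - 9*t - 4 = -2*t^2 - 19*t - 42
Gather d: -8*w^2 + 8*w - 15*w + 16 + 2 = -8*w^2 - 7*w + 18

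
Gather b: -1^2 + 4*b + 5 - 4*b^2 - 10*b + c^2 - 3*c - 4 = -4*b^2 - 6*b + c^2 - 3*c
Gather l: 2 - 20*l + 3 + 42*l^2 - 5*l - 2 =42*l^2 - 25*l + 3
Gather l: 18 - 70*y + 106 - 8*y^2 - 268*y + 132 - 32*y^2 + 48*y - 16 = -40*y^2 - 290*y + 240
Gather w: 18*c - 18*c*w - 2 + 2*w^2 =-18*c*w + 18*c + 2*w^2 - 2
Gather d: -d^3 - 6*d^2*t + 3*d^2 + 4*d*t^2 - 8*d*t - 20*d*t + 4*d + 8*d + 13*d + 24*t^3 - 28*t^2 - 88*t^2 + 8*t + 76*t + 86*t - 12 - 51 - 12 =-d^3 + d^2*(3 - 6*t) + d*(4*t^2 - 28*t + 25) + 24*t^3 - 116*t^2 + 170*t - 75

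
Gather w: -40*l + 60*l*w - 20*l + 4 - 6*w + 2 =-60*l + w*(60*l - 6) + 6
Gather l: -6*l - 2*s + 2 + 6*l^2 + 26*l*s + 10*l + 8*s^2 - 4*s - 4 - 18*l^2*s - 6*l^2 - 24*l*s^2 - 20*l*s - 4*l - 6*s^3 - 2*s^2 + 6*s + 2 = -18*l^2*s + l*(-24*s^2 + 6*s) - 6*s^3 + 6*s^2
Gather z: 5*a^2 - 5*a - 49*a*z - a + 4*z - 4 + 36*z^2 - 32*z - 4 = 5*a^2 - 6*a + 36*z^2 + z*(-49*a - 28) - 8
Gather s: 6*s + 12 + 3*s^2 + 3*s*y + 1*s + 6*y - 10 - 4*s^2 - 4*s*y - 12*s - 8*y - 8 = -s^2 + s*(-y - 5) - 2*y - 6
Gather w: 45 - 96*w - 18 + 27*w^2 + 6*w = 27*w^2 - 90*w + 27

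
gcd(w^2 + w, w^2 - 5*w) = w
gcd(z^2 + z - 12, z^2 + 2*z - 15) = z - 3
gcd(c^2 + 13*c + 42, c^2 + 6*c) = c + 6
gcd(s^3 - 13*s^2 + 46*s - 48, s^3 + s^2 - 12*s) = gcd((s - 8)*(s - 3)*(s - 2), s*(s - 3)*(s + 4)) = s - 3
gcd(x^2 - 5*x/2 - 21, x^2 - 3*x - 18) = x - 6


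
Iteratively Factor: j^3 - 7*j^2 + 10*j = (j)*(j^2 - 7*j + 10) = j*(j - 2)*(j - 5)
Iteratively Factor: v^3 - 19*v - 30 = (v + 2)*(v^2 - 2*v - 15) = (v - 5)*(v + 2)*(v + 3)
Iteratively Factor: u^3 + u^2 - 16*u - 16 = (u + 1)*(u^2 - 16) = (u - 4)*(u + 1)*(u + 4)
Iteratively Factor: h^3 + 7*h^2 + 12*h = (h)*(h^2 + 7*h + 12) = h*(h + 4)*(h + 3)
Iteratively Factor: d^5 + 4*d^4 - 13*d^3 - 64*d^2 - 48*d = (d - 4)*(d^4 + 8*d^3 + 19*d^2 + 12*d) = (d - 4)*(d + 1)*(d^3 + 7*d^2 + 12*d) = (d - 4)*(d + 1)*(d + 3)*(d^2 + 4*d) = (d - 4)*(d + 1)*(d + 3)*(d + 4)*(d)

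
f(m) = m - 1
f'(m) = 1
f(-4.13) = -5.13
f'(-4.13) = 1.00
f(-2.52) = -3.52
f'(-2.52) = 1.00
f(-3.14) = -4.14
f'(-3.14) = 1.00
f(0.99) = -0.01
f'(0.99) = 1.00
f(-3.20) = -4.20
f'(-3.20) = 1.00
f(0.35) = -0.65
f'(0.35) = 1.00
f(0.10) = -0.90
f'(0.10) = 1.00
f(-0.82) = -1.82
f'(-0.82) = 1.00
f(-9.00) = -10.00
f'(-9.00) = 1.00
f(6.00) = 5.00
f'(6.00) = 1.00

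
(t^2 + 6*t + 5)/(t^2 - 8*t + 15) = (t^2 + 6*t + 5)/(t^2 - 8*t + 15)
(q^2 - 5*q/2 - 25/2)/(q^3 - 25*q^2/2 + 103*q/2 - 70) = (2*q + 5)/(2*q^2 - 15*q + 28)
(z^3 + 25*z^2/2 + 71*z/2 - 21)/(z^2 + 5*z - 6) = (2*z^2 + 13*z - 7)/(2*(z - 1))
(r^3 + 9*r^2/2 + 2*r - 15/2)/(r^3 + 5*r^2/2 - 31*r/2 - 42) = (2*r^2 + 3*r - 5)/(2*r^2 - r - 28)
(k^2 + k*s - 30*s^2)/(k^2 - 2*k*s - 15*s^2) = (k + 6*s)/(k + 3*s)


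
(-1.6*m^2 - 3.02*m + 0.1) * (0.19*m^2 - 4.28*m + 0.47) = -0.304*m^4 + 6.2742*m^3 + 12.1926*m^2 - 1.8474*m + 0.047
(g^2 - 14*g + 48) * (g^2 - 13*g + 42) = g^4 - 27*g^3 + 272*g^2 - 1212*g + 2016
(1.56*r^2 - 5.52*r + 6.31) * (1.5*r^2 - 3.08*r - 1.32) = 2.34*r^4 - 13.0848*r^3 + 24.4074*r^2 - 12.1484*r - 8.3292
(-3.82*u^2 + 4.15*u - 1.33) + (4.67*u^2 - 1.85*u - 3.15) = 0.85*u^2 + 2.3*u - 4.48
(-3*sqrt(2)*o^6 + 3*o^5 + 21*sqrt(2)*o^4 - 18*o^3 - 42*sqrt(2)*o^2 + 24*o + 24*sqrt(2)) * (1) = -3*sqrt(2)*o^6 + 3*o^5 + 21*sqrt(2)*o^4 - 18*o^3 - 42*sqrt(2)*o^2 + 24*o + 24*sqrt(2)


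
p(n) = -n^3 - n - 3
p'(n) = -3*n^2 - 1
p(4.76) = -115.61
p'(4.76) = -68.97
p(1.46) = -7.57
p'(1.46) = -7.39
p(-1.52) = 2.03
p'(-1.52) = -7.93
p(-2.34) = 12.15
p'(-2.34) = -17.43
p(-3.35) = 37.95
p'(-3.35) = -34.67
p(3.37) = -44.64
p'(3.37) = -35.07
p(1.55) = -8.27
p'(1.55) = -8.21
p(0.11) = -3.11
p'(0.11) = -1.04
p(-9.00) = 735.00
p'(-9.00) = -244.00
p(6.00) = -225.00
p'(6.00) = -109.00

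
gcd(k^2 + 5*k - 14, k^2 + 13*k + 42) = k + 7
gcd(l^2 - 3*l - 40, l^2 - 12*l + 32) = l - 8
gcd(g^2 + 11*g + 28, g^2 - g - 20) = g + 4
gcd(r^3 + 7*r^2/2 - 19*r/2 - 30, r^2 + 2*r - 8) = r + 4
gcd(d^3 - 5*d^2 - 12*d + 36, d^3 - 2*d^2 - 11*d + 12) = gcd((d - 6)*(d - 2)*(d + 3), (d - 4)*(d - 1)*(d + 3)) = d + 3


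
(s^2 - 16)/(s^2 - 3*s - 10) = (16 - s^2)/(-s^2 + 3*s + 10)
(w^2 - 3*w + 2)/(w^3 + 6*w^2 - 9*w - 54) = (w^2 - 3*w + 2)/(w^3 + 6*w^2 - 9*w - 54)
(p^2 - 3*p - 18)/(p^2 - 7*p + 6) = (p + 3)/(p - 1)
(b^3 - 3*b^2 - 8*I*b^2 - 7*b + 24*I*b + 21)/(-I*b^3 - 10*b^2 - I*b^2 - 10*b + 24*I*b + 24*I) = (I*b^3 + b^2*(8 - 3*I) - b*(24 + 7*I) + 21*I)/(b^3 + b^2*(1 - 10*I) - 2*b*(12 + 5*I) - 24)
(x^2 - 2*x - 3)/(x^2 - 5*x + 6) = (x + 1)/(x - 2)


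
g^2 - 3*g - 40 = (g - 8)*(g + 5)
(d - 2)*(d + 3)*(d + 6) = d^3 + 7*d^2 - 36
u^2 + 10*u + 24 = (u + 4)*(u + 6)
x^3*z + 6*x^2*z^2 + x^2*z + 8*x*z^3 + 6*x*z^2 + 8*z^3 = (x + 2*z)*(x + 4*z)*(x*z + z)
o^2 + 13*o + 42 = (o + 6)*(o + 7)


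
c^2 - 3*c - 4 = (c - 4)*(c + 1)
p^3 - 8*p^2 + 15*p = p*(p - 5)*(p - 3)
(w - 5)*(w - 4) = w^2 - 9*w + 20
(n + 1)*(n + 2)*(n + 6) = n^3 + 9*n^2 + 20*n + 12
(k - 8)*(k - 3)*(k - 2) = k^3 - 13*k^2 + 46*k - 48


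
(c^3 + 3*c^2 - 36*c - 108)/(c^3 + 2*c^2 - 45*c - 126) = (c - 6)/(c - 7)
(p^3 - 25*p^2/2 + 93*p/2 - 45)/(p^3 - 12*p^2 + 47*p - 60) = (p^2 - 15*p/2 + 9)/(p^2 - 7*p + 12)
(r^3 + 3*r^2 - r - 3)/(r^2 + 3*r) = r - 1/r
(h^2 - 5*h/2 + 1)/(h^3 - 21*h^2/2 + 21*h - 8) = 1/(h - 8)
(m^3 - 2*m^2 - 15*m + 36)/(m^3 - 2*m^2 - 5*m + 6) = (m^2 + m - 12)/(m^2 + m - 2)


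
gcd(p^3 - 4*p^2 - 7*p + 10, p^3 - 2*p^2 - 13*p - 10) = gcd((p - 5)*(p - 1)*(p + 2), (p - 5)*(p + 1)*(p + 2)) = p^2 - 3*p - 10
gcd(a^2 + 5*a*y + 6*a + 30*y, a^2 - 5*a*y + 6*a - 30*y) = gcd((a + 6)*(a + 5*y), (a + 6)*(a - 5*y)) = a + 6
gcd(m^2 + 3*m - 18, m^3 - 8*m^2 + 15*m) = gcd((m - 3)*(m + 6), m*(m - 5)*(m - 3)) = m - 3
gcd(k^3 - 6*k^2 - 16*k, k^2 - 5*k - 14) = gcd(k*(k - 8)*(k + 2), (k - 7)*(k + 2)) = k + 2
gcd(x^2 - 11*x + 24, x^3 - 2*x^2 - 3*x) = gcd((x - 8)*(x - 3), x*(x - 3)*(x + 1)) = x - 3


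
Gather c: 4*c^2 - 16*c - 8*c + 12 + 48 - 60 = 4*c^2 - 24*c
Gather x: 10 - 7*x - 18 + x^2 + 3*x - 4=x^2 - 4*x - 12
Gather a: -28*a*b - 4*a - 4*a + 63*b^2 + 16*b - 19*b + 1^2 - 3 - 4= a*(-28*b - 8) + 63*b^2 - 3*b - 6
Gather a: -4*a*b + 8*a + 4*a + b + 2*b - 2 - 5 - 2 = a*(12 - 4*b) + 3*b - 9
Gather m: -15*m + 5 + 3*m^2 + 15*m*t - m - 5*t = 3*m^2 + m*(15*t - 16) - 5*t + 5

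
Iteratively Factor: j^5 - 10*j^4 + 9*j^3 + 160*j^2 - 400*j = (j + 4)*(j^4 - 14*j^3 + 65*j^2 - 100*j) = (j - 5)*(j + 4)*(j^3 - 9*j^2 + 20*j) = j*(j - 5)*(j + 4)*(j^2 - 9*j + 20) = j*(j - 5)^2*(j + 4)*(j - 4)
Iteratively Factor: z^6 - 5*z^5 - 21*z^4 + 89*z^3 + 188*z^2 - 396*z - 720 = (z - 5)*(z^5 - 21*z^3 - 16*z^2 + 108*z + 144) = (z - 5)*(z + 3)*(z^4 - 3*z^3 - 12*z^2 + 20*z + 48) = (z - 5)*(z - 3)*(z + 3)*(z^3 - 12*z - 16) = (z - 5)*(z - 3)*(z + 2)*(z + 3)*(z^2 - 2*z - 8) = (z - 5)*(z - 3)*(z + 2)^2*(z + 3)*(z - 4)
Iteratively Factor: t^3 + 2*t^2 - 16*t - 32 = (t + 2)*(t^2 - 16) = (t + 2)*(t + 4)*(t - 4)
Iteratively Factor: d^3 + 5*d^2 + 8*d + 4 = (d + 2)*(d^2 + 3*d + 2) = (d + 1)*(d + 2)*(d + 2)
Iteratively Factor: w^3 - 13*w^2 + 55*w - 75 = (w - 5)*(w^2 - 8*w + 15) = (w - 5)^2*(w - 3)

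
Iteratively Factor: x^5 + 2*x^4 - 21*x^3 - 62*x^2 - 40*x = (x + 4)*(x^4 - 2*x^3 - 13*x^2 - 10*x) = x*(x + 4)*(x^3 - 2*x^2 - 13*x - 10) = x*(x + 1)*(x + 4)*(x^2 - 3*x - 10) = x*(x + 1)*(x + 2)*(x + 4)*(x - 5)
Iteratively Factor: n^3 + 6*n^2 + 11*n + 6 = (n + 2)*(n^2 + 4*n + 3) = (n + 1)*(n + 2)*(n + 3)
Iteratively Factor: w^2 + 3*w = (w)*(w + 3)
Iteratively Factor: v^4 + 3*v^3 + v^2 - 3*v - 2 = (v + 1)*(v^3 + 2*v^2 - v - 2) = (v + 1)*(v + 2)*(v^2 - 1) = (v + 1)^2*(v + 2)*(v - 1)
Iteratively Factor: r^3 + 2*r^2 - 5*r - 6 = (r + 1)*(r^2 + r - 6) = (r + 1)*(r + 3)*(r - 2)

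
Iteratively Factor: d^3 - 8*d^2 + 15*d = (d - 5)*(d^2 - 3*d) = d*(d - 5)*(d - 3)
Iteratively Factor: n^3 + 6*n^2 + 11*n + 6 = (n + 3)*(n^2 + 3*n + 2) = (n + 2)*(n + 3)*(n + 1)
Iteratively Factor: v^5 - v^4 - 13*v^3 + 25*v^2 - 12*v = (v)*(v^4 - v^3 - 13*v^2 + 25*v - 12) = v*(v - 3)*(v^3 + 2*v^2 - 7*v + 4) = v*(v - 3)*(v + 4)*(v^2 - 2*v + 1) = v*(v - 3)*(v - 1)*(v + 4)*(v - 1)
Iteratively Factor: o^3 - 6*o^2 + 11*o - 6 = (o - 1)*(o^2 - 5*o + 6) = (o - 2)*(o - 1)*(o - 3)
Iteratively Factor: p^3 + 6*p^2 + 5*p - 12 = (p + 4)*(p^2 + 2*p - 3) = (p - 1)*(p + 4)*(p + 3)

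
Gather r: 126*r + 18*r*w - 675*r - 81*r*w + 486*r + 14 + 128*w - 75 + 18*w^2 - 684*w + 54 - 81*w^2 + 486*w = r*(-63*w - 63) - 63*w^2 - 70*w - 7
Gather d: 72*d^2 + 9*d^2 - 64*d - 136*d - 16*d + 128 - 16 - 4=81*d^2 - 216*d + 108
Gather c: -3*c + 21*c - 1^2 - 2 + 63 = 18*c + 60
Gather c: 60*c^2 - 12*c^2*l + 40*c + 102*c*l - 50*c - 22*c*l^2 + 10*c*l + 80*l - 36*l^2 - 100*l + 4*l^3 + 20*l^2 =c^2*(60 - 12*l) + c*(-22*l^2 + 112*l - 10) + 4*l^3 - 16*l^2 - 20*l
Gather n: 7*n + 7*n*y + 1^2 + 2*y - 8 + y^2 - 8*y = n*(7*y + 7) + y^2 - 6*y - 7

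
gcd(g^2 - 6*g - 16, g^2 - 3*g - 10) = g + 2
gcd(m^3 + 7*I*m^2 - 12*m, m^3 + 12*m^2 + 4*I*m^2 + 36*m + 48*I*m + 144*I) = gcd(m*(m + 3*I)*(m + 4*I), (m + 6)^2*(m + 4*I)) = m + 4*I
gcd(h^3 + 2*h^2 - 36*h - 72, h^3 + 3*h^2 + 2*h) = h + 2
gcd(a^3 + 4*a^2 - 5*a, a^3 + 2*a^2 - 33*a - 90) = a + 5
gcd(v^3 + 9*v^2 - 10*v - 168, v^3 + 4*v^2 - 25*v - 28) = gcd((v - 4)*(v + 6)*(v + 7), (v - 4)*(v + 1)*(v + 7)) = v^2 + 3*v - 28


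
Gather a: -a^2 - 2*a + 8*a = -a^2 + 6*a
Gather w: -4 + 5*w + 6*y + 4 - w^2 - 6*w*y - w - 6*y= -w^2 + w*(4 - 6*y)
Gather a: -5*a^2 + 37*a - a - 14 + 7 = -5*a^2 + 36*a - 7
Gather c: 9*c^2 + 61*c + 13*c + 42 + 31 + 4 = 9*c^2 + 74*c + 77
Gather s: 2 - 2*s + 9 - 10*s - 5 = 6 - 12*s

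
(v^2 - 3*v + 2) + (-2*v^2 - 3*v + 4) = -v^2 - 6*v + 6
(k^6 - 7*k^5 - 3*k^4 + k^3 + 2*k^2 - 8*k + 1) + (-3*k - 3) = k^6 - 7*k^5 - 3*k^4 + k^3 + 2*k^2 - 11*k - 2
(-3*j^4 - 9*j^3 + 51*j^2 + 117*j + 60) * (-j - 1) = 3*j^5 + 12*j^4 - 42*j^3 - 168*j^2 - 177*j - 60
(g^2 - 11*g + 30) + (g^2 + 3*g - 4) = 2*g^2 - 8*g + 26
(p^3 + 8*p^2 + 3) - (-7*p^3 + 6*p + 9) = 8*p^3 + 8*p^2 - 6*p - 6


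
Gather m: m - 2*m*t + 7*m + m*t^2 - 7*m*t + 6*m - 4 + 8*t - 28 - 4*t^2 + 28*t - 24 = m*(t^2 - 9*t + 14) - 4*t^2 + 36*t - 56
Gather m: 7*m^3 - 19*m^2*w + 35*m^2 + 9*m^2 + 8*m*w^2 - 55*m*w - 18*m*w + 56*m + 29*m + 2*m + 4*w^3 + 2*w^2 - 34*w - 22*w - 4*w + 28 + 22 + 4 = 7*m^3 + m^2*(44 - 19*w) + m*(8*w^2 - 73*w + 87) + 4*w^3 + 2*w^2 - 60*w + 54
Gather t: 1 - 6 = -5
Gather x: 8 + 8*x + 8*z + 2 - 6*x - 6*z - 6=2*x + 2*z + 4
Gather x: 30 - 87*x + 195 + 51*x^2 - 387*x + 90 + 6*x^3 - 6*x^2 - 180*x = 6*x^3 + 45*x^2 - 654*x + 315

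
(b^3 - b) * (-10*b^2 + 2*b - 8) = -10*b^5 + 2*b^4 + 2*b^3 - 2*b^2 + 8*b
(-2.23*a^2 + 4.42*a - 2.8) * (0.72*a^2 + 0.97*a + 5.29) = -1.6056*a^4 + 1.0193*a^3 - 9.5253*a^2 + 20.6658*a - 14.812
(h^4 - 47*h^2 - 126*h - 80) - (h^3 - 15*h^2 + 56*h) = h^4 - h^3 - 32*h^2 - 182*h - 80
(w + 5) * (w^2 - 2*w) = w^3 + 3*w^2 - 10*w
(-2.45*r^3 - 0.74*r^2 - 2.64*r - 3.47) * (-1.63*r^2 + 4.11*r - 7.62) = 3.9935*r^5 - 8.8633*r^4 + 19.9308*r^3 + 0.4445*r^2 + 5.8551*r + 26.4414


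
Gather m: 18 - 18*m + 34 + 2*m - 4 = 48 - 16*m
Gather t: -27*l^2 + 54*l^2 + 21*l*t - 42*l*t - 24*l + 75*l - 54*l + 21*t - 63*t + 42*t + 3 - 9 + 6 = 27*l^2 - 21*l*t - 3*l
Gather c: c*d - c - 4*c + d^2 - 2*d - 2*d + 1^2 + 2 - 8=c*(d - 5) + d^2 - 4*d - 5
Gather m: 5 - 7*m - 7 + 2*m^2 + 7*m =2*m^2 - 2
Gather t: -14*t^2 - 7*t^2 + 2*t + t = -21*t^2 + 3*t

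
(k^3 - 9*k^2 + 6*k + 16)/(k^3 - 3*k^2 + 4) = (k - 8)/(k - 2)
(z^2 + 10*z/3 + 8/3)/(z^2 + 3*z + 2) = (z + 4/3)/(z + 1)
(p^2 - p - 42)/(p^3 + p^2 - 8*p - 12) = (p^2 - p - 42)/(p^3 + p^2 - 8*p - 12)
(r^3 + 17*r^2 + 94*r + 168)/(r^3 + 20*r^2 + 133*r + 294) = (r + 4)/(r + 7)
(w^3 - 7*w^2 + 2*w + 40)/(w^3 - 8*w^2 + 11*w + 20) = (w + 2)/(w + 1)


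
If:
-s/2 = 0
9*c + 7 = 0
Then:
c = -7/9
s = 0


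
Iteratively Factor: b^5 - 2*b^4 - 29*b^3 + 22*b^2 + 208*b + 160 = (b + 2)*(b^4 - 4*b^3 - 21*b^2 + 64*b + 80) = (b + 2)*(b + 4)*(b^3 - 8*b^2 + 11*b + 20) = (b - 4)*(b + 2)*(b + 4)*(b^2 - 4*b - 5) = (b - 5)*(b - 4)*(b + 2)*(b + 4)*(b + 1)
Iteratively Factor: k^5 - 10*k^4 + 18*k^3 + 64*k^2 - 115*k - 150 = (k - 3)*(k^4 - 7*k^3 - 3*k^2 + 55*k + 50) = (k - 5)*(k - 3)*(k^3 - 2*k^2 - 13*k - 10) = (k - 5)*(k - 3)*(k + 2)*(k^2 - 4*k - 5) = (k - 5)^2*(k - 3)*(k + 2)*(k + 1)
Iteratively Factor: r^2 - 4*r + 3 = (r - 3)*(r - 1)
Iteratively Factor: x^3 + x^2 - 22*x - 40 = (x - 5)*(x^2 + 6*x + 8) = (x - 5)*(x + 4)*(x + 2)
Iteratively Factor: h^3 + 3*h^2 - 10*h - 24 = (h + 2)*(h^2 + h - 12) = (h + 2)*(h + 4)*(h - 3)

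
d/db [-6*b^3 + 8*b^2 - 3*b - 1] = -18*b^2 + 16*b - 3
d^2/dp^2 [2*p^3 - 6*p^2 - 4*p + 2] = 12*p - 12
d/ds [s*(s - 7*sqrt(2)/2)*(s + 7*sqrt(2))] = 3*s^2 + 7*sqrt(2)*s - 49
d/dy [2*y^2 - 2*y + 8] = 4*y - 2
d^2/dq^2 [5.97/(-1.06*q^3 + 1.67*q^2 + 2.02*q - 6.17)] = ((37.9692*q - 19.9398)*(1.06*q^3 - 1.67*q^2 - 2.02*q + 6.17) - 5.97*(-6.36*q^2 + 6.68*q + 4.04)*(-3.18*q^2 + 3.34*q + 2.02))/(1.06*q^3 - 1.67*q^2 - 2.02*q + 6.17)^3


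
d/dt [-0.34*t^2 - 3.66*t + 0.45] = -0.68*t - 3.66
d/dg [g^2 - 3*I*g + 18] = 2*g - 3*I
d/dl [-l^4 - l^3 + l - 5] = -4*l^3 - 3*l^2 + 1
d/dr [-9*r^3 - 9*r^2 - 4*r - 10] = -27*r^2 - 18*r - 4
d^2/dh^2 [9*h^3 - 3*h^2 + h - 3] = 54*h - 6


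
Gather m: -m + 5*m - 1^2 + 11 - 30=4*m - 20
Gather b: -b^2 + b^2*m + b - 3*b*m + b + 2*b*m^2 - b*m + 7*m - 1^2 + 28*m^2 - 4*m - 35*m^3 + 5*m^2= b^2*(m - 1) + b*(2*m^2 - 4*m + 2) - 35*m^3 + 33*m^2 + 3*m - 1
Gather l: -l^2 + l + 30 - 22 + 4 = -l^2 + l + 12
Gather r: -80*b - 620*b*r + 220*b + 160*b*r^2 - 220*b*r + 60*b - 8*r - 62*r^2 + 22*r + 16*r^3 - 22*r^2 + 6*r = 200*b + 16*r^3 + r^2*(160*b - 84) + r*(20 - 840*b)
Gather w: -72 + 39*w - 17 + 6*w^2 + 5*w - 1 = 6*w^2 + 44*w - 90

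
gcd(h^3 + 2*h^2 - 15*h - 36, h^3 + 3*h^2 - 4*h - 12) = h + 3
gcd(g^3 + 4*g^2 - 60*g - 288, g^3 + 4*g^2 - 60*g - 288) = g^3 + 4*g^2 - 60*g - 288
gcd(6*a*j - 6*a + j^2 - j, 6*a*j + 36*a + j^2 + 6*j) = 6*a + j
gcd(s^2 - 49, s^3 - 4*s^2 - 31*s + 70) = s - 7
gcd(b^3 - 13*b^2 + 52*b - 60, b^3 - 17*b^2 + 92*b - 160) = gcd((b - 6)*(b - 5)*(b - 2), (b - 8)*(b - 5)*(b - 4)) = b - 5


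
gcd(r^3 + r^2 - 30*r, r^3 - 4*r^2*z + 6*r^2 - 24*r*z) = r^2 + 6*r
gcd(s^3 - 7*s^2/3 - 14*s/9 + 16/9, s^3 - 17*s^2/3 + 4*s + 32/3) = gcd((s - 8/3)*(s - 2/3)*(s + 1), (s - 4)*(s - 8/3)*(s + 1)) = s^2 - 5*s/3 - 8/3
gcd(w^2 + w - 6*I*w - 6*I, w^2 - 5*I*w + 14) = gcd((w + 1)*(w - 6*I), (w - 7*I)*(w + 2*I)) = 1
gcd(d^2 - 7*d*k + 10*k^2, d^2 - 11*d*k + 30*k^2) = d - 5*k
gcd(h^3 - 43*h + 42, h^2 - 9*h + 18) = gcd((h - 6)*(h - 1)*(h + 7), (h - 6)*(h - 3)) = h - 6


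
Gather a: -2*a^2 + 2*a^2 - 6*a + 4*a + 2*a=0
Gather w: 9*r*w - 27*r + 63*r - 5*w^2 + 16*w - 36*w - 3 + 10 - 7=36*r - 5*w^2 + w*(9*r - 20)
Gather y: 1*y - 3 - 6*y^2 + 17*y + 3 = -6*y^2 + 18*y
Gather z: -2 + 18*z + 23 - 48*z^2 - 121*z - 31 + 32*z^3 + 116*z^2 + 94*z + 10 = 32*z^3 + 68*z^2 - 9*z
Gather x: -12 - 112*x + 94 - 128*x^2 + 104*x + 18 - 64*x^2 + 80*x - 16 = -192*x^2 + 72*x + 84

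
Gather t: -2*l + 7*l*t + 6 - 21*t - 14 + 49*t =-2*l + t*(7*l + 28) - 8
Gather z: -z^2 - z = -z^2 - z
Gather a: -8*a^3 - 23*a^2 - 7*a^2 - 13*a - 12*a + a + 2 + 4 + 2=-8*a^3 - 30*a^2 - 24*a + 8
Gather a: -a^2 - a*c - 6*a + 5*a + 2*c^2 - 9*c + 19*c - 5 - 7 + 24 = -a^2 + a*(-c - 1) + 2*c^2 + 10*c + 12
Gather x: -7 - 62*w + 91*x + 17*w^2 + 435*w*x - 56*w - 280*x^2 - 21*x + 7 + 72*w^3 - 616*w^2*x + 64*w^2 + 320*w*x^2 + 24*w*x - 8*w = 72*w^3 + 81*w^2 - 126*w + x^2*(320*w - 280) + x*(-616*w^2 + 459*w + 70)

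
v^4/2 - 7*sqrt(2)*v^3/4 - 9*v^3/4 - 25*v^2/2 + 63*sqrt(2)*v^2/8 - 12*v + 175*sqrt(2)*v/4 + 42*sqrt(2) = (v/2 + 1)*(v - 8)*(v + 3/2)*(v - 7*sqrt(2)/2)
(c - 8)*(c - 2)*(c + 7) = c^3 - 3*c^2 - 54*c + 112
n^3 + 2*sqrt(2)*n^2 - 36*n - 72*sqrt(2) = (n - 6)*(n + 6)*(n + 2*sqrt(2))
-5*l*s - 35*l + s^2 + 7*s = (-5*l + s)*(s + 7)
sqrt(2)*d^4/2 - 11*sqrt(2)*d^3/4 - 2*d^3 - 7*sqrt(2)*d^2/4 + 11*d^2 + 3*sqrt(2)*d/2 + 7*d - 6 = (d - 6)*(d - 1/2)*(d - 2*sqrt(2))*(sqrt(2)*d/2 + sqrt(2)/2)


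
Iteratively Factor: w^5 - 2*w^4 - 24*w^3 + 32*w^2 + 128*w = (w - 4)*(w^4 + 2*w^3 - 16*w^2 - 32*w) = (w - 4)*(w + 2)*(w^3 - 16*w) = w*(w - 4)*(w + 2)*(w^2 - 16) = w*(w - 4)^2*(w + 2)*(w + 4)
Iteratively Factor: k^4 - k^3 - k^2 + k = (k)*(k^3 - k^2 - k + 1) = k*(k - 1)*(k^2 - 1) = k*(k - 1)*(k + 1)*(k - 1)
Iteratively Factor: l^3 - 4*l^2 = (l - 4)*(l^2) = l*(l - 4)*(l)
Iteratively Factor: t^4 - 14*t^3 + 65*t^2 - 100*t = (t - 5)*(t^3 - 9*t^2 + 20*t) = (t - 5)^2*(t^2 - 4*t) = t*(t - 5)^2*(t - 4)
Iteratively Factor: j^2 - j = (j)*(j - 1)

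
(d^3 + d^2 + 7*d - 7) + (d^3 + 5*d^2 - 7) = 2*d^3 + 6*d^2 + 7*d - 14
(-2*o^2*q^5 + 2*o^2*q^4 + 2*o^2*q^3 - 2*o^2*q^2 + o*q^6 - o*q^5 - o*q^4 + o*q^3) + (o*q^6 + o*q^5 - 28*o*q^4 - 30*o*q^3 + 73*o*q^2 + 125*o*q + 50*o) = -2*o^2*q^5 + 2*o^2*q^4 + 2*o^2*q^3 - 2*o^2*q^2 + 2*o*q^6 - 29*o*q^4 - 29*o*q^3 + 73*o*q^2 + 125*o*q + 50*o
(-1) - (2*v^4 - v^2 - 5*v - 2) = -2*v^4 + v^2 + 5*v + 1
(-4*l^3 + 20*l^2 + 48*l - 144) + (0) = -4*l^3 + 20*l^2 + 48*l - 144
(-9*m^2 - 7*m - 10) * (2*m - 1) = -18*m^3 - 5*m^2 - 13*m + 10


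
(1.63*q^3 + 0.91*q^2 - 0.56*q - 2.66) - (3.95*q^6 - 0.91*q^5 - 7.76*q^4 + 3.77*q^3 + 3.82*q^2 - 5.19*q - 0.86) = -3.95*q^6 + 0.91*q^5 + 7.76*q^4 - 2.14*q^3 - 2.91*q^2 + 4.63*q - 1.8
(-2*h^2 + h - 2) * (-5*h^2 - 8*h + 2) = 10*h^4 + 11*h^3 - 2*h^2 + 18*h - 4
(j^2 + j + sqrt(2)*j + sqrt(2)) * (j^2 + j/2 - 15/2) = j^4 + sqrt(2)*j^3 + 3*j^3/2 - 7*j^2 + 3*sqrt(2)*j^2/2 - 7*sqrt(2)*j - 15*j/2 - 15*sqrt(2)/2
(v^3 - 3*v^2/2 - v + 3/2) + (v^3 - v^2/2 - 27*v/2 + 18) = 2*v^3 - 2*v^2 - 29*v/2 + 39/2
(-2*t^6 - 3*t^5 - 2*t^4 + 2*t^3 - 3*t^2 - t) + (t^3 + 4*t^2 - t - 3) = -2*t^6 - 3*t^5 - 2*t^4 + 3*t^3 + t^2 - 2*t - 3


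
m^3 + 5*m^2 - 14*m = m*(m - 2)*(m + 7)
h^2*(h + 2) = h^3 + 2*h^2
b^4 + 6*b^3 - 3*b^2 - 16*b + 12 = (b - 1)^2*(b + 2)*(b + 6)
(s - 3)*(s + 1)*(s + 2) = s^3 - 7*s - 6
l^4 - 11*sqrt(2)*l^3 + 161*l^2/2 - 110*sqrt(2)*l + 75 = (l - 5*sqrt(2))*(l - 3*sqrt(2))*(l - 5*sqrt(2)/2)*(l - sqrt(2)/2)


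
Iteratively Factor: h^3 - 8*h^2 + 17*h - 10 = (h - 5)*(h^2 - 3*h + 2) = (h - 5)*(h - 1)*(h - 2)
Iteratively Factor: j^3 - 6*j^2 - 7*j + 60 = (j - 4)*(j^2 - 2*j - 15) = (j - 4)*(j + 3)*(j - 5)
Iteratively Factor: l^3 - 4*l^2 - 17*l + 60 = (l - 3)*(l^2 - l - 20) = (l - 5)*(l - 3)*(l + 4)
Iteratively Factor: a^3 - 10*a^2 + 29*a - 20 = (a - 5)*(a^2 - 5*a + 4) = (a - 5)*(a - 4)*(a - 1)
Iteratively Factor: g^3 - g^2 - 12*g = (g - 4)*(g^2 + 3*g) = (g - 4)*(g + 3)*(g)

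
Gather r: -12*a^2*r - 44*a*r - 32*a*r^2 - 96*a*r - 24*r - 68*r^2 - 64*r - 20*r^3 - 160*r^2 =-20*r^3 + r^2*(-32*a - 228) + r*(-12*a^2 - 140*a - 88)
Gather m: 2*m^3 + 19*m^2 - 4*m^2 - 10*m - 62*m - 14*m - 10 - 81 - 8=2*m^3 + 15*m^2 - 86*m - 99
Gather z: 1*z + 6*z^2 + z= 6*z^2 + 2*z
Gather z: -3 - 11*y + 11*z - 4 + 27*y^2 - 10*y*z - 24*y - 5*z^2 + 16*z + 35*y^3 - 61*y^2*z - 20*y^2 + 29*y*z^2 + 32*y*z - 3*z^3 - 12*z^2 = 35*y^3 + 7*y^2 - 35*y - 3*z^3 + z^2*(29*y - 17) + z*(-61*y^2 + 22*y + 27) - 7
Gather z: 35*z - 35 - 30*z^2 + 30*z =-30*z^2 + 65*z - 35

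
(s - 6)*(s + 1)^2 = s^3 - 4*s^2 - 11*s - 6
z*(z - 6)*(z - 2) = z^3 - 8*z^2 + 12*z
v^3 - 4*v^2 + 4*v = v*(v - 2)^2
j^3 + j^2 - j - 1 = (j - 1)*(j + 1)^2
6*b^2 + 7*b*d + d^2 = (b + d)*(6*b + d)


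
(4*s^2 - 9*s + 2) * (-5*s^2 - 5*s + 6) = -20*s^4 + 25*s^3 + 59*s^2 - 64*s + 12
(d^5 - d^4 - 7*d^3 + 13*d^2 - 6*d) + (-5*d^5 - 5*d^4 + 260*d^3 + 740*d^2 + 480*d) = -4*d^5 - 6*d^4 + 253*d^3 + 753*d^2 + 474*d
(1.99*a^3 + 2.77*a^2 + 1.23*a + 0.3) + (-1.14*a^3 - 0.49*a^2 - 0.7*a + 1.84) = 0.85*a^3 + 2.28*a^2 + 0.53*a + 2.14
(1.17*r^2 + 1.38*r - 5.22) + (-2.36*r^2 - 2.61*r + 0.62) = -1.19*r^2 - 1.23*r - 4.6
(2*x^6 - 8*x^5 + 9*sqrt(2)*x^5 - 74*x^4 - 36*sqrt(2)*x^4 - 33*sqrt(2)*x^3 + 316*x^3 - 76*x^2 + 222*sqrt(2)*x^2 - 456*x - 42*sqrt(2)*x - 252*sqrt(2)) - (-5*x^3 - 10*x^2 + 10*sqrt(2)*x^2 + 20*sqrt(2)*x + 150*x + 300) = 2*x^6 - 8*x^5 + 9*sqrt(2)*x^5 - 74*x^4 - 36*sqrt(2)*x^4 - 33*sqrt(2)*x^3 + 321*x^3 - 66*x^2 + 212*sqrt(2)*x^2 - 606*x - 62*sqrt(2)*x - 252*sqrt(2) - 300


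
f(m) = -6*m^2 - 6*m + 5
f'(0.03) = -6.36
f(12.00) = -931.00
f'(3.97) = -53.64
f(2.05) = -32.52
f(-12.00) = -787.00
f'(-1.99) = 17.88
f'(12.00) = -150.00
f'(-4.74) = 50.88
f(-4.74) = -101.37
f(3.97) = -113.39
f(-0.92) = 5.44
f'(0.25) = -9.00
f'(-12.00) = 138.00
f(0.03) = 4.81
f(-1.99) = -6.82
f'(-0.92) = 5.04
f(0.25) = 3.12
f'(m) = -12*m - 6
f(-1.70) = -2.14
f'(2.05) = -30.60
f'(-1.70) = 14.40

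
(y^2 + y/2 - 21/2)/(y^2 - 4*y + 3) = (y + 7/2)/(y - 1)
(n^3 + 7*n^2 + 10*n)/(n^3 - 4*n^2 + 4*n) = (n^2 + 7*n + 10)/(n^2 - 4*n + 4)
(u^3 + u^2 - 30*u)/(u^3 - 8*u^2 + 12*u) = (u^2 + u - 30)/(u^2 - 8*u + 12)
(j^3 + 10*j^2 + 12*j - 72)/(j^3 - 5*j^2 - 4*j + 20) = (j^2 + 12*j + 36)/(j^2 - 3*j - 10)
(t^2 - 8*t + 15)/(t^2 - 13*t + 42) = (t^2 - 8*t + 15)/(t^2 - 13*t + 42)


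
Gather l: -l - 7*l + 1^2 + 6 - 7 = -8*l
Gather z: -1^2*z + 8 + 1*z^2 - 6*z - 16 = z^2 - 7*z - 8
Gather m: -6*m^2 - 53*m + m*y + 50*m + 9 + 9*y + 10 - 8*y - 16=-6*m^2 + m*(y - 3) + y + 3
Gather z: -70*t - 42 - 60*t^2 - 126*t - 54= -60*t^2 - 196*t - 96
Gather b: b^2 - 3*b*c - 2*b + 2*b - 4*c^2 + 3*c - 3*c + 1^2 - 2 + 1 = b^2 - 3*b*c - 4*c^2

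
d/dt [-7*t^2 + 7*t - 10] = 7 - 14*t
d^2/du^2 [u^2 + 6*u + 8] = 2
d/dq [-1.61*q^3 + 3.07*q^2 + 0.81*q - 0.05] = -4.83*q^2 + 6.14*q + 0.81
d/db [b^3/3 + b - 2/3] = b^2 + 1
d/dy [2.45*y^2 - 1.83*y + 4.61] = 4.9*y - 1.83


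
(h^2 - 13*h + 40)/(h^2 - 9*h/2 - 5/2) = 2*(h - 8)/(2*h + 1)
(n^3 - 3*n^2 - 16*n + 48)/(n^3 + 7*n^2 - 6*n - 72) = (n - 4)/(n + 6)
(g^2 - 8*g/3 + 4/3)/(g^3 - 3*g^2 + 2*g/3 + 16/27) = 9*(g - 2)/(9*g^2 - 21*g - 8)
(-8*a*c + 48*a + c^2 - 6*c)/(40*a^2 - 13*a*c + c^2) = (6 - c)/(5*a - c)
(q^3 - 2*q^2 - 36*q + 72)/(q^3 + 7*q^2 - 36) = (q - 6)/(q + 3)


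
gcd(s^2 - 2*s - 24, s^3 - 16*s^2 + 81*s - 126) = s - 6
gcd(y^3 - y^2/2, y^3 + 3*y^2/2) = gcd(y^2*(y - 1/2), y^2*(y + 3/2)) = y^2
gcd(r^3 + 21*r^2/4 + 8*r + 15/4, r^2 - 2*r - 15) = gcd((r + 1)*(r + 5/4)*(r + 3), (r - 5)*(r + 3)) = r + 3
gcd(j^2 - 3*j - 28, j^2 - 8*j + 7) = j - 7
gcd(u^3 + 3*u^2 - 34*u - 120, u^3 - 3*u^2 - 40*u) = u + 5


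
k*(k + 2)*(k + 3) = k^3 + 5*k^2 + 6*k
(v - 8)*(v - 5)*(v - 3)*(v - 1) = v^4 - 17*v^3 + 95*v^2 - 199*v + 120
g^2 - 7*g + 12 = (g - 4)*(g - 3)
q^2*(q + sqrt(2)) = q^3 + sqrt(2)*q^2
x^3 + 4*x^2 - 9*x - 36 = (x - 3)*(x + 3)*(x + 4)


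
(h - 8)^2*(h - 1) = h^3 - 17*h^2 + 80*h - 64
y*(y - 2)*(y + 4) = y^3 + 2*y^2 - 8*y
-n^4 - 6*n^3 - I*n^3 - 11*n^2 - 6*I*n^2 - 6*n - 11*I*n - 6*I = (n + 2)*(n + 3)*(-I*n + 1)*(-I*n - I)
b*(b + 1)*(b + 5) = b^3 + 6*b^2 + 5*b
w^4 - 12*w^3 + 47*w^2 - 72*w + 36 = (w - 6)*(w - 3)*(w - 2)*(w - 1)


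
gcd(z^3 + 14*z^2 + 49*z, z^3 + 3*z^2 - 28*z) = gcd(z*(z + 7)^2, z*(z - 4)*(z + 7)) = z^2 + 7*z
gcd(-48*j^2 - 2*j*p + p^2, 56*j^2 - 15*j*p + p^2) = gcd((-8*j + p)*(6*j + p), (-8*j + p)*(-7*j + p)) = -8*j + p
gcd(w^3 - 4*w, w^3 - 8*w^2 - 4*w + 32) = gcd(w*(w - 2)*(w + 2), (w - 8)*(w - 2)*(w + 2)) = w^2 - 4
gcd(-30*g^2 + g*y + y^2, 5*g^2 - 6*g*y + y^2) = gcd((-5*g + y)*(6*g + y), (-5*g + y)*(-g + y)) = -5*g + y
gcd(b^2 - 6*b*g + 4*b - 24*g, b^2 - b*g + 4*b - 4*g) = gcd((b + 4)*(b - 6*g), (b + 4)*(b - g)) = b + 4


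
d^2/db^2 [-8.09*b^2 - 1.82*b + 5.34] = -16.1800000000000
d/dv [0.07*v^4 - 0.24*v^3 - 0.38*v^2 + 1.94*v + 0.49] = 0.28*v^3 - 0.72*v^2 - 0.76*v + 1.94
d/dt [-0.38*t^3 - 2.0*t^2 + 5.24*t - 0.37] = -1.14*t^2 - 4.0*t + 5.24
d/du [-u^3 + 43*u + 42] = 43 - 3*u^2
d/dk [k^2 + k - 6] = 2*k + 1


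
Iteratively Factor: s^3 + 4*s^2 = (s)*(s^2 + 4*s) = s*(s + 4)*(s)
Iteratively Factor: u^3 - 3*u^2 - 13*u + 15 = (u - 5)*(u^2 + 2*u - 3) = (u - 5)*(u - 1)*(u + 3)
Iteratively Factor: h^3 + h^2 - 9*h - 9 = (h + 3)*(h^2 - 2*h - 3) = (h - 3)*(h + 3)*(h + 1)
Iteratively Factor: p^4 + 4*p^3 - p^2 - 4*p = (p - 1)*(p^3 + 5*p^2 + 4*p) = (p - 1)*(p + 1)*(p^2 + 4*p) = (p - 1)*(p + 1)*(p + 4)*(p)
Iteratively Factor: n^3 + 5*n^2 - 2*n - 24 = (n - 2)*(n^2 + 7*n + 12) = (n - 2)*(n + 4)*(n + 3)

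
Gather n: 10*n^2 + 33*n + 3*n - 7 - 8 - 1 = 10*n^2 + 36*n - 16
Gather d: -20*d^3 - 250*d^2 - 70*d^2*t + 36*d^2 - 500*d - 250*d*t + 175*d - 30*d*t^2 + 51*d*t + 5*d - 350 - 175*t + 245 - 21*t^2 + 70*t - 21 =-20*d^3 + d^2*(-70*t - 214) + d*(-30*t^2 - 199*t - 320) - 21*t^2 - 105*t - 126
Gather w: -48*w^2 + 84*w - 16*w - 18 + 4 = -48*w^2 + 68*w - 14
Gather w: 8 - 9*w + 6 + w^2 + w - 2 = w^2 - 8*w + 12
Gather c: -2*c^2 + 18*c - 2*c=-2*c^2 + 16*c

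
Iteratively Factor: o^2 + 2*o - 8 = (o - 2)*(o + 4)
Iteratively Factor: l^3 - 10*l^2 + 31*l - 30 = (l - 2)*(l^2 - 8*l + 15) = (l - 3)*(l - 2)*(l - 5)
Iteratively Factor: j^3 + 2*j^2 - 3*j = (j - 1)*(j^2 + 3*j) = j*(j - 1)*(j + 3)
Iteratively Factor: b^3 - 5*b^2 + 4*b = (b)*(b^2 - 5*b + 4) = b*(b - 4)*(b - 1)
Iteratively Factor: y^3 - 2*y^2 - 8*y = (y)*(y^2 - 2*y - 8) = y*(y + 2)*(y - 4)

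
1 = 1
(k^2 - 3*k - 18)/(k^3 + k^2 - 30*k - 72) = 1/(k + 4)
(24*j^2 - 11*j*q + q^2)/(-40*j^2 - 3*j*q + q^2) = (-3*j + q)/(5*j + q)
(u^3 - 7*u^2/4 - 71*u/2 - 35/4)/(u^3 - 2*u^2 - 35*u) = (u + 1/4)/u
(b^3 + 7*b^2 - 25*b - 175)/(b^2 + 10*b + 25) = (b^2 + 2*b - 35)/(b + 5)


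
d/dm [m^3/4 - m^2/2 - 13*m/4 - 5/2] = 3*m^2/4 - m - 13/4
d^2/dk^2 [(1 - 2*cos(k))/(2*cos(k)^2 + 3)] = 2*(-36*sin(k)^4*cos(k) + 8*sin(k)^4 + 8*sin(k)^2 - 10*cos(k) + 3*cos(3*k) + 2*cos(5*k) - 10)/(2*sin(k)^2 - 5)^3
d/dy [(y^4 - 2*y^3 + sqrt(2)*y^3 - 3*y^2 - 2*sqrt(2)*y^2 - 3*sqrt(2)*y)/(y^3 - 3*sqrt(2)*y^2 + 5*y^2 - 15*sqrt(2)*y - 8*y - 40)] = (y^6 - 6*sqrt(2)*y^5 + 10*y^5 - 32*sqrt(2)*y^4 - 37*y^4 - 188*y^3 + 50*sqrt(2)*y^3 - 44*sqrt(2)*y^2 + 306*y^2 + 160*sqrt(2)*y + 240*y + 120*sqrt(2))/(y^6 - 6*sqrt(2)*y^5 + 10*y^5 - 60*sqrt(2)*y^4 + 27*y^4 - 102*sqrt(2)*y^3 + 20*y^3 + 114*y^2 + 480*sqrt(2)*y^2 + 640*y + 1200*sqrt(2)*y + 1600)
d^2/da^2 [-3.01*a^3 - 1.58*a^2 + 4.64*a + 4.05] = -18.06*a - 3.16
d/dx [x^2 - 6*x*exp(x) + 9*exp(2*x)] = -6*x*exp(x) + 2*x + 18*exp(2*x) - 6*exp(x)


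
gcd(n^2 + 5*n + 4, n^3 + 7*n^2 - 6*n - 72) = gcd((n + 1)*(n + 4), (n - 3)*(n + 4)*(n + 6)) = n + 4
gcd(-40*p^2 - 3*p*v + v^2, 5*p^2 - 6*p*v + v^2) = 1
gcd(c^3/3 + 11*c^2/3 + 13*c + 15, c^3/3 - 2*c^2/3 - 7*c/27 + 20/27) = 1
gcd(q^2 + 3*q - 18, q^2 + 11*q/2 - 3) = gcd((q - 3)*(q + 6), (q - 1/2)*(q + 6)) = q + 6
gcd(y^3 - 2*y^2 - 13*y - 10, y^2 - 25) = y - 5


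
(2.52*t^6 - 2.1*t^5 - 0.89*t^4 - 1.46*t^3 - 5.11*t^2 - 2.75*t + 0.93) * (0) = 0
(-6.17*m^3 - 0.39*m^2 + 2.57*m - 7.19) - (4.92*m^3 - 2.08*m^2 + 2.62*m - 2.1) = -11.09*m^3 + 1.69*m^2 - 0.0500000000000003*m - 5.09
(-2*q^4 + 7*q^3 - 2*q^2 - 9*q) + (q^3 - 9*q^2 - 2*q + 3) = -2*q^4 + 8*q^3 - 11*q^2 - 11*q + 3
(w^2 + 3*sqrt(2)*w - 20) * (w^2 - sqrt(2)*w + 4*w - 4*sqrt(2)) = w^4 + 2*sqrt(2)*w^3 + 4*w^3 - 26*w^2 + 8*sqrt(2)*w^2 - 104*w + 20*sqrt(2)*w + 80*sqrt(2)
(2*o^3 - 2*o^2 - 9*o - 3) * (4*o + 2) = 8*o^4 - 4*o^3 - 40*o^2 - 30*o - 6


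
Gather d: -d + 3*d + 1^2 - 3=2*d - 2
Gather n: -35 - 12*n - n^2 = -n^2 - 12*n - 35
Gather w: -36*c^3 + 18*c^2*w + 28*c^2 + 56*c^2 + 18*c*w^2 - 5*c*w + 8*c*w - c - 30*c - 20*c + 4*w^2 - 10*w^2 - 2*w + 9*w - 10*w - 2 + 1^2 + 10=-36*c^3 + 84*c^2 - 51*c + w^2*(18*c - 6) + w*(18*c^2 + 3*c - 3) + 9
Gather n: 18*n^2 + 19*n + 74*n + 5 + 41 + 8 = 18*n^2 + 93*n + 54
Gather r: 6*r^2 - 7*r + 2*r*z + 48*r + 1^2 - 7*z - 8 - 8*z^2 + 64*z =6*r^2 + r*(2*z + 41) - 8*z^2 + 57*z - 7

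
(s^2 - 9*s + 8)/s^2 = 1 - 9/s + 8/s^2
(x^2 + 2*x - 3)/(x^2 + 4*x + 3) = (x - 1)/(x + 1)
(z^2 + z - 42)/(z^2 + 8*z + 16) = (z^2 + z - 42)/(z^2 + 8*z + 16)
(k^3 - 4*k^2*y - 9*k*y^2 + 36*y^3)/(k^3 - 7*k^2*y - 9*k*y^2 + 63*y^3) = (-k + 4*y)/(-k + 7*y)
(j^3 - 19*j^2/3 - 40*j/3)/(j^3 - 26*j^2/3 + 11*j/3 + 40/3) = j*(3*j + 5)/(3*j^2 - 2*j - 5)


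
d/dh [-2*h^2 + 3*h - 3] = 3 - 4*h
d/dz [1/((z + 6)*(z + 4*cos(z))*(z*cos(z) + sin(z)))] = ((z + 6)*(z + 4*cos(z))*(z*sin(z) - 2*cos(z)) + (z + 6)*(z*cos(z) + sin(z))*(4*sin(z) - 1) - (z + 4*cos(z))*(z*cos(z) + sin(z)))/((z + 6)^2*(z + 4*cos(z))^2*(z*cos(z) + sin(z))^2)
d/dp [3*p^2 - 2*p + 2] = 6*p - 2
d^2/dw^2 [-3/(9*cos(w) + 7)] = 27*(9*cos(w)^2 - 7*cos(w) - 18)/(9*cos(w) + 7)^3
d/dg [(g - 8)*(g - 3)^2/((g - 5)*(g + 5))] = (g^4 - 132*g^2 + 844*g - 1425)/(g^4 - 50*g^2 + 625)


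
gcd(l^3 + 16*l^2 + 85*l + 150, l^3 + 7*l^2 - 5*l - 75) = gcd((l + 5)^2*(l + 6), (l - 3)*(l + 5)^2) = l^2 + 10*l + 25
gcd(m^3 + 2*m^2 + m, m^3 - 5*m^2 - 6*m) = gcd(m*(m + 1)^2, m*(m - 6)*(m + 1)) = m^2 + m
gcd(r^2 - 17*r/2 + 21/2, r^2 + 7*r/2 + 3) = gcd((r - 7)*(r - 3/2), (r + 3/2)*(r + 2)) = 1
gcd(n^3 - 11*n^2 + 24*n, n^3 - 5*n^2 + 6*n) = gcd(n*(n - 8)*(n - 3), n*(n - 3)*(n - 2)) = n^2 - 3*n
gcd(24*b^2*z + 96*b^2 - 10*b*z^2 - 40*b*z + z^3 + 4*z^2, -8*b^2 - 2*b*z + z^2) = -4*b + z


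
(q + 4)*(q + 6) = q^2 + 10*q + 24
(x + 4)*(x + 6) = x^2 + 10*x + 24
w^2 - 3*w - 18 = (w - 6)*(w + 3)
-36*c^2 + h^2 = (-6*c + h)*(6*c + h)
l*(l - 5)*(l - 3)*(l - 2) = l^4 - 10*l^3 + 31*l^2 - 30*l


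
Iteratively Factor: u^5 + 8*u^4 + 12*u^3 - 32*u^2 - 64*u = (u + 4)*(u^4 + 4*u^3 - 4*u^2 - 16*u) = (u + 2)*(u + 4)*(u^3 + 2*u^2 - 8*u) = (u + 2)*(u + 4)^2*(u^2 - 2*u) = (u - 2)*(u + 2)*(u + 4)^2*(u)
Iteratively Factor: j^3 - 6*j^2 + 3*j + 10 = (j - 5)*(j^2 - j - 2) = (j - 5)*(j - 2)*(j + 1)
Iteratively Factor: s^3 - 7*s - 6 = (s + 1)*(s^2 - s - 6) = (s - 3)*(s + 1)*(s + 2)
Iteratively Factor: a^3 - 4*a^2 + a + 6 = (a - 2)*(a^2 - 2*a - 3) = (a - 3)*(a - 2)*(a + 1)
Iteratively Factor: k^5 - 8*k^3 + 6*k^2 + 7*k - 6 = (k + 1)*(k^4 - k^3 - 7*k^2 + 13*k - 6) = (k - 1)*(k + 1)*(k^3 - 7*k + 6) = (k - 1)*(k + 1)*(k + 3)*(k^2 - 3*k + 2) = (k - 2)*(k - 1)*(k + 1)*(k + 3)*(k - 1)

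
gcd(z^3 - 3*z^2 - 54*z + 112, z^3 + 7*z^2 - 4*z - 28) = z^2 + 5*z - 14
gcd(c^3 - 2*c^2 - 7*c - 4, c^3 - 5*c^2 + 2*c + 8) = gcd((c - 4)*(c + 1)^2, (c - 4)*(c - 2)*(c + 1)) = c^2 - 3*c - 4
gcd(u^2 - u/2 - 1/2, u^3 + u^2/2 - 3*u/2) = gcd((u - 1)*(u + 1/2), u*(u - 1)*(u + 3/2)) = u - 1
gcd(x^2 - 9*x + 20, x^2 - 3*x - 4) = x - 4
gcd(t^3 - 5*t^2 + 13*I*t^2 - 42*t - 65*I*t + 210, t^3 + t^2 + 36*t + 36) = t + 6*I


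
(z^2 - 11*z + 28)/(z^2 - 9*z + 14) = (z - 4)/(z - 2)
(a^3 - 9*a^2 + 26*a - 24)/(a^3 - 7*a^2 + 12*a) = (a - 2)/a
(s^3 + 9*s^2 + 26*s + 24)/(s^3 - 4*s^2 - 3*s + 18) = (s^2 + 7*s + 12)/(s^2 - 6*s + 9)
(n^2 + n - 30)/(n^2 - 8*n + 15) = (n + 6)/(n - 3)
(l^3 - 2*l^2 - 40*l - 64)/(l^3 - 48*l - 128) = (l + 2)/(l + 4)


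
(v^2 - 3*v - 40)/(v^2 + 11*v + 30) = (v - 8)/(v + 6)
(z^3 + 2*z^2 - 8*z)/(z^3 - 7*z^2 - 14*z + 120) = z*(z - 2)/(z^2 - 11*z + 30)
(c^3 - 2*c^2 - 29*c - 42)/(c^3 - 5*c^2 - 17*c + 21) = (c + 2)/(c - 1)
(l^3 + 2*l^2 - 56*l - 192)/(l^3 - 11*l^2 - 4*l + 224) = (l + 6)/(l - 7)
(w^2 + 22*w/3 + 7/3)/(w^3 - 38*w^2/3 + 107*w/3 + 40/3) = (w + 7)/(w^2 - 13*w + 40)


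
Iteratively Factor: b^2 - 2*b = (b - 2)*(b)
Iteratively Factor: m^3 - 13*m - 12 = (m + 1)*(m^2 - m - 12) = (m + 1)*(m + 3)*(m - 4)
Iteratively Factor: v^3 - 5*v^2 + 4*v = (v - 4)*(v^2 - v) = (v - 4)*(v - 1)*(v)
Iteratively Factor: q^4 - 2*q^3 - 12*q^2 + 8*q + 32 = (q - 2)*(q^3 - 12*q - 16) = (q - 2)*(q + 2)*(q^2 - 2*q - 8) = (q - 4)*(q - 2)*(q + 2)*(q + 2)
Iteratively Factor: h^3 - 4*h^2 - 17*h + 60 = (h + 4)*(h^2 - 8*h + 15) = (h - 3)*(h + 4)*(h - 5)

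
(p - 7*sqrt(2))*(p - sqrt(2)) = p^2 - 8*sqrt(2)*p + 14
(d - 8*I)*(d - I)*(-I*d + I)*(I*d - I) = d^4 - 2*d^3 - 9*I*d^3 - 7*d^2 + 18*I*d^2 + 16*d - 9*I*d - 8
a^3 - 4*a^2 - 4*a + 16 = (a - 4)*(a - 2)*(a + 2)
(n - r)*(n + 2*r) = n^2 + n*r - 2*r^2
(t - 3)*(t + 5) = t^2 + 2*t - 15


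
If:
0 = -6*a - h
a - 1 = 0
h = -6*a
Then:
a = 1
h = -6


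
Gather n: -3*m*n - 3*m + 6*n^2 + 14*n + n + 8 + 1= -3*m + 6*n^2 + n*(15 - 3*m) + 9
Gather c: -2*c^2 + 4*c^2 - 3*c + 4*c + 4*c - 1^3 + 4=2*c^2 + 5*c + 3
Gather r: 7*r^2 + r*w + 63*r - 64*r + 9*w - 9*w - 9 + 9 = 7*r^2 + r*(w - 1)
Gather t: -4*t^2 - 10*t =-4*t^2 - 10*t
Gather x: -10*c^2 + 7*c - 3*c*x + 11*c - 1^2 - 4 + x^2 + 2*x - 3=-10*c^2 + 18*c + x^2 + x*(2 - 3*c) - 8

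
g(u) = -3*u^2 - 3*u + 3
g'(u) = -6*u - 3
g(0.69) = -0.50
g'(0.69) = -7.14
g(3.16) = -36.44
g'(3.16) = -21.96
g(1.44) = -7.54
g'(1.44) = -11.64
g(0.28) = 1.92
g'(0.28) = -4.68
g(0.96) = -2.64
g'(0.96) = -8.76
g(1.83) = -12.54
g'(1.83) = -13.98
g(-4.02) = -33.42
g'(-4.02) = 21.12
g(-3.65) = -26.02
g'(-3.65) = 18.90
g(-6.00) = -87.00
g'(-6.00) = 33.00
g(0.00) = 3.00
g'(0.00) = -3.00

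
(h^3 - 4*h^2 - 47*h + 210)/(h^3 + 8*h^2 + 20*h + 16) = (h^3 - 4*h^2 - 47*h + 210)/(h^3 + 8*h^2 + 20*h + 16)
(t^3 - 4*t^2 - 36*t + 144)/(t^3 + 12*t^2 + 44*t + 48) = (t^2 - 10*t + 24)/(t^2 + 6*t + 8)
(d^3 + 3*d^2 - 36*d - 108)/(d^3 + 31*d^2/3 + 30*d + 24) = 3*(d - 6)/(3*d + 4)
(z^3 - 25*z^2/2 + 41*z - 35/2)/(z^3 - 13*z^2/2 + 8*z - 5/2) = (z - 7)/(z - 1)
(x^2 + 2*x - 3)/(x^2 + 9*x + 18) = (x - 1)/(x + 6)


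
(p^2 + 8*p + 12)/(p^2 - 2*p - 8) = (p + 6)/(p - 4)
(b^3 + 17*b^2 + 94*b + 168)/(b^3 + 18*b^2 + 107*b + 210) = (b + 4)/(b + 5)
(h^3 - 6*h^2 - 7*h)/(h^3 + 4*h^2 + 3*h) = (h - 7)/(h + 3)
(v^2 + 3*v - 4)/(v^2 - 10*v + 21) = (v^2 + 3*v - 4)/(v^2 - 10*v + 21)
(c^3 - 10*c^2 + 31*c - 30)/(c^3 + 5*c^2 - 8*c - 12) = (c^2 - 8*c + 15)/(c^2 + 7*c + 6)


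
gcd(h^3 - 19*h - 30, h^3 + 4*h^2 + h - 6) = h^2 + 5*h + 6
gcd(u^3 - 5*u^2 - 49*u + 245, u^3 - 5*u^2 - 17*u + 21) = u - 7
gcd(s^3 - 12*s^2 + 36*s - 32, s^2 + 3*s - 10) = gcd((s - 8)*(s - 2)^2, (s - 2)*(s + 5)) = s - 2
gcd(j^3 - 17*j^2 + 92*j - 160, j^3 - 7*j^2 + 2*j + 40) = j^2 - 9*j + 20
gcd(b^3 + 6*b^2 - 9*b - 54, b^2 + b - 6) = b + 3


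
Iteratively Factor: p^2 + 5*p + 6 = (p + 3)*(p + 2)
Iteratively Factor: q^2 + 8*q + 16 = (q + 4)*(q + 4)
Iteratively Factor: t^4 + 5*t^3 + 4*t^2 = (t)*(t^3 + 5*t^2 + 4*t) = t*(t + 4)*(t^2 + t) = t^2*(t + 4)*(t + 1)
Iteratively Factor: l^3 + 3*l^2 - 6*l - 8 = (l - 2)*(l^2 + 5*l + 4) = (l - 2)*(l + 1)*(l + 4)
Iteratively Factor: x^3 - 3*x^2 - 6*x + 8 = (x + 2)*(x^2 - 5*x + 4) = (x - 4)*(x + 2)*(x - 1)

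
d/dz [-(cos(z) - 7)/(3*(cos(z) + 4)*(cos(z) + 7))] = (sin(z)^2 + 14*cos(z) + 104)*sin(z)/(3*(cos(z) + 4)^2*(cos(z) + 7)^2)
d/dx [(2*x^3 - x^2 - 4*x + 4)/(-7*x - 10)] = (-28*x^3 - 53*x^2 + 20*x + 68)/(49*x^2 + 140*x + 100)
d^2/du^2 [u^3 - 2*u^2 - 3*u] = 6*u - 4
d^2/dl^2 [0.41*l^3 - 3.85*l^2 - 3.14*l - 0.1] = 2.46*l - 7.7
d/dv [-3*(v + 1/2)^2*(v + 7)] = -9*v^2 - 48*v - 87/4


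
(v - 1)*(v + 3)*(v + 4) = v^3 + 6*v^2 + 5*v - 12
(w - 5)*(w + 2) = w^2 - 3*w - 10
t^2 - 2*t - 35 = (t - 7)*(t + 5)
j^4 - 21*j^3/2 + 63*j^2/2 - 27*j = j*(j - 6)*(j - 3)*(j - 3/2)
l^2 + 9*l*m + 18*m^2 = (l + 3*m)*(l + 6*m)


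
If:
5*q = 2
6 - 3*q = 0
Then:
No Solution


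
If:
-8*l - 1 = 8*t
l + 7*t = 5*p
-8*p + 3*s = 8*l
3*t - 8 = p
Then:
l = -41/9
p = 127/24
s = 53/27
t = 319/72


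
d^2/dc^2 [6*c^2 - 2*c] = 12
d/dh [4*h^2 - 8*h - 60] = 8*h - 8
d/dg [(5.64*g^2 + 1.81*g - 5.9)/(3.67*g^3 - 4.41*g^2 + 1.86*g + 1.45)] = (-20.6988*g^4 - 13.2854*g^3 + 83.4315*g^2 - 35.682*g + 13.5985)/(13.4689*g^6 - 32.3694*g^5 + 33.1005*g^4 - 5.7622*g^3 - 9.3294*g^2 + 5.394*g + 2.1025)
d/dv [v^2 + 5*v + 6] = 2*v + 5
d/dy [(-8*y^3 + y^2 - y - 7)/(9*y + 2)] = (-144*y^3 - 39*y^2 + 4*y + 61)/(81*y^2 + 36*y + 4)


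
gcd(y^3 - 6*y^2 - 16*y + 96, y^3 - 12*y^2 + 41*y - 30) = y - 6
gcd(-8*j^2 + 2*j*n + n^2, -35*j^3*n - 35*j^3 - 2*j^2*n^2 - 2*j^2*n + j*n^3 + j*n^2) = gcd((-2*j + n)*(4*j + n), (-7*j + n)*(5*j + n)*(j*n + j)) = 1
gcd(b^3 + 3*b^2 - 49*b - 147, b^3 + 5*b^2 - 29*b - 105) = b^2 + 10*b + 21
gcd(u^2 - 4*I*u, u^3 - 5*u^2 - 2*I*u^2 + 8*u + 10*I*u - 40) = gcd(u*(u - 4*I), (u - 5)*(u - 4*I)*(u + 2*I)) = u - 4*I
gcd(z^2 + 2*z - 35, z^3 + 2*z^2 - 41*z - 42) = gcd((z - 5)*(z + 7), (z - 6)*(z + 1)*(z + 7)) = z + 7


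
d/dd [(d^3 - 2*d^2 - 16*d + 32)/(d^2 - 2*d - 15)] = (d^4 - 4*d^3 - 25*d^2 - 4*d + 304)/(d^4 - 4*d^3 - 26*d^2 + 60*d + 225)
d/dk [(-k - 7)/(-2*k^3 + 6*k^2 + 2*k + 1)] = (-4*k^3 - 36*k^2 + 84*k + 13)/(4*k^6 - 24*k^5 + 28*k^4 + 20*k^3 + 16*k^2 + 4*k + 1)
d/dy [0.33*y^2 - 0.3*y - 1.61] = 0.66*y - 0.3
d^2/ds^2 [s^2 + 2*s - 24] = 2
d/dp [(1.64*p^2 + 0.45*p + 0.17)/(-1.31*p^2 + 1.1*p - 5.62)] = (2.3935*p^2 - 17.9882*p - 2.716)/(1.7161*p^4 - 2.882*p^3 + 15.9344*p^2 - 12.364*p + 31.5844)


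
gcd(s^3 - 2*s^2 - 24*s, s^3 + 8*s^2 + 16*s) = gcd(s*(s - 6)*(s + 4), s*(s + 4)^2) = s^2 + 4*s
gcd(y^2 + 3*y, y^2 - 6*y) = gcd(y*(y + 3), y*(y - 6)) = y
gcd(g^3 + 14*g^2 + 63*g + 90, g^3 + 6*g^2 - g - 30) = g^2 + 8*g + 15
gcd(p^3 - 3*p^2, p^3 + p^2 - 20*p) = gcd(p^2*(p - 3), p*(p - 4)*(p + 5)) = p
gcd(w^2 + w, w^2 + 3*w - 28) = 1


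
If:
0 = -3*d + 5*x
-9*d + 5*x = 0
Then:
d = 0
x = 0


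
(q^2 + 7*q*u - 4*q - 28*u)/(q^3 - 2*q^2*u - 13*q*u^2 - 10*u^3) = (-q^2 - 7*q*u + 4*q + 28*u)/(-q^3 + 2*q^2*u + 13*q*u^2 + 10*u^3)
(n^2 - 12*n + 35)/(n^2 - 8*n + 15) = (n - 7)/(n - 3)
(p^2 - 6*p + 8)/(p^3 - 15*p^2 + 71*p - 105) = (p^2 - 6*p + 8)/(p^3 - 15*p^2 + 71*p - 105)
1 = 1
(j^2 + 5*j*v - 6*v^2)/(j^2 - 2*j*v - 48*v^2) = (-j + v)/(-j + 8*v)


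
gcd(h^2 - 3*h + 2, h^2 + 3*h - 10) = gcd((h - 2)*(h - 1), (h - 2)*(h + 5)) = h - 2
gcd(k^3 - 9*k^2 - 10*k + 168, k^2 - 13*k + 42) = k^2 - 13*k + 42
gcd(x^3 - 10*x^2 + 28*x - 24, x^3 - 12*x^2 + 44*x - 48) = x^2 - 8*x + 12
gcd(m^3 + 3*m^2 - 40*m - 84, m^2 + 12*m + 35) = m + 7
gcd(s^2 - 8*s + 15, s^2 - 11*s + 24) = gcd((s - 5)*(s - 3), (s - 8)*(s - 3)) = s - 3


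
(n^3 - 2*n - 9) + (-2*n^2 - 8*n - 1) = n^3 - 2*n^2 - 10*n - 10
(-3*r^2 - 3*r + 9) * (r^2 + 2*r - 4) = -3*r^4 - 9*r^3 + 15*r^2 + 30*r - 36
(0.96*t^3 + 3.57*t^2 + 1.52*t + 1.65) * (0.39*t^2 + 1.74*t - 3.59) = 0.3744*t^5 + 3.0627*t^4 + 3.3582*t^3 - 9.528*t^2 - 2.5858*t - 5.9235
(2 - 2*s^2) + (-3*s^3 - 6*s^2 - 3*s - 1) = -3*s^3 - 8*s^2 - 3*s + 1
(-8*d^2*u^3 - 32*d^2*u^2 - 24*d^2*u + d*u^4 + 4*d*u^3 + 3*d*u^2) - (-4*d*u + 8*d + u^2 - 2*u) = -8*d^2*u^3 - 32*d^2*u^2 - 24*d^2*u + d*u^4 + 4*d*u^3 + 3*d*u^2 + 4*d*u - 8*d - u^2 + 2*u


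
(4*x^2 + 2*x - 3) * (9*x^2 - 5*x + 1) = 36*x^4 - 2*x^3 - 33*x^2 + 17*x - 3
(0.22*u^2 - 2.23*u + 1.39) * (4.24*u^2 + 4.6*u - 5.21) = 0.9328*u^4 - 8.4432*u^3 - 5.5106*u^2 + 18.0123*u - 7.2419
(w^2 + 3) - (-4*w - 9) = w^2 + 4*w + 12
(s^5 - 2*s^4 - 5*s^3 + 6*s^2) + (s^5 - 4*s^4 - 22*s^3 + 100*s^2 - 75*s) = 2*s^5 - 6*s^4 - 27*s^3 + 106*s^2 - 75*s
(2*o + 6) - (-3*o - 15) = 5*o + 21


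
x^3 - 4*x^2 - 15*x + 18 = (x - 6)*(x - 1)*(x + 3)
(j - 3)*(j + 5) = j^2 + 2*j - 15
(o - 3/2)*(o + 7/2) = o^2 + 2*o - 21/4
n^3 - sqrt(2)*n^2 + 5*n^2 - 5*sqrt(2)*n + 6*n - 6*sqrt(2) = (n + 2)*(n + 3)*(n - sqrt(2))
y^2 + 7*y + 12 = (y + 3)*(y + 4)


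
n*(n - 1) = n^2 - n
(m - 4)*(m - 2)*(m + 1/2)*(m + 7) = m^4 + 3*m^3/2 - 67*m^2/2 + 39*m + 28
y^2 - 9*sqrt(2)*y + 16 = (y - 8*sqrt(2))*(y - sqrt(2))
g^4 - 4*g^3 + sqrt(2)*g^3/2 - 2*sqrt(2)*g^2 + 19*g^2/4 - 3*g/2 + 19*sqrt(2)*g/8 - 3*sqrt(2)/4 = (g - 2)*(g - 3/2)*(g - 1/2)*(g + sqrt(2)/2)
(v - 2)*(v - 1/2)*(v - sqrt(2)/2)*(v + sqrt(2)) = v^4 - 5*v^3/2 + sqrt(2)*v^3/2 - 5*sqrt(2)*v^2/4 + sqrt(2)*v/2 + 5*v/2 - 1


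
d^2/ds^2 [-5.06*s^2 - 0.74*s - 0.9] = -10.1200000000000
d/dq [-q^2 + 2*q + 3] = 2 - 2*q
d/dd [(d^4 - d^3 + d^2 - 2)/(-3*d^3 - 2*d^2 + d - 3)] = (-3*d^6 - 4*d^5 + 8*d^4 - 14*d^3 - 8*d^2 - 14*d + 2)/(9*d^6 + 12*d^5 - 2*d^4 + 14*d^3 + 13*d^2 - 6*d + 9)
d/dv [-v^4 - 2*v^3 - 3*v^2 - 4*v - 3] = -4*v^3 - 6*v^2 - 6*v - 4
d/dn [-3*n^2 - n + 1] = -6*n - 1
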